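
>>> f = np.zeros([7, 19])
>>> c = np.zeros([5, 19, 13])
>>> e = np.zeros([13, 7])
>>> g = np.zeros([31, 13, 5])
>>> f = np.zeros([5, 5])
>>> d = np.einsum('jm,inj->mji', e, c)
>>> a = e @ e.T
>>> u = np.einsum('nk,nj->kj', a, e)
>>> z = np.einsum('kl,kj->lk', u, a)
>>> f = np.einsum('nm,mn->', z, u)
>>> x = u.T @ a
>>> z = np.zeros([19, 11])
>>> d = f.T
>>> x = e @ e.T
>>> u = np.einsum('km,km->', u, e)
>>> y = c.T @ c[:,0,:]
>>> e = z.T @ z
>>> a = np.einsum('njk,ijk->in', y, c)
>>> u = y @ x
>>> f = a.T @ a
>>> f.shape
(13, 13)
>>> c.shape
(5, 19, 13)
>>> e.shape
(11, 11)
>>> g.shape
(31, 13, 5)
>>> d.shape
()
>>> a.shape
(5, 13)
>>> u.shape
(13, 19, 13)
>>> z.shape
(19, 11)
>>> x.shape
(13, 13)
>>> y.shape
(13, 19, 13)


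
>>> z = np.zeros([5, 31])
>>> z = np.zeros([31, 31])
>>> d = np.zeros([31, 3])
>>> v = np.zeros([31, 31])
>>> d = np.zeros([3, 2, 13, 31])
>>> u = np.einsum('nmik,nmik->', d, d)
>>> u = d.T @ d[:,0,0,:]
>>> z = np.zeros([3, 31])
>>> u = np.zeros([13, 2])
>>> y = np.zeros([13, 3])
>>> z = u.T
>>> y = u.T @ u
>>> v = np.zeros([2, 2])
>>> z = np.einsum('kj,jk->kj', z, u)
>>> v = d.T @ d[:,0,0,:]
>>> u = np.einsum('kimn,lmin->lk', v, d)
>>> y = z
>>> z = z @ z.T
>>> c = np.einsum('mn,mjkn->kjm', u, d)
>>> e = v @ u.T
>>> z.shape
(2, 2)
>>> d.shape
(3, 2, 13, 31)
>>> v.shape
(31, 13, 2, 31)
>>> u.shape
(3, 31)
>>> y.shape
(2, 13)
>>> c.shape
(13, 2, 3)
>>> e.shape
(31, 13, 2, 3)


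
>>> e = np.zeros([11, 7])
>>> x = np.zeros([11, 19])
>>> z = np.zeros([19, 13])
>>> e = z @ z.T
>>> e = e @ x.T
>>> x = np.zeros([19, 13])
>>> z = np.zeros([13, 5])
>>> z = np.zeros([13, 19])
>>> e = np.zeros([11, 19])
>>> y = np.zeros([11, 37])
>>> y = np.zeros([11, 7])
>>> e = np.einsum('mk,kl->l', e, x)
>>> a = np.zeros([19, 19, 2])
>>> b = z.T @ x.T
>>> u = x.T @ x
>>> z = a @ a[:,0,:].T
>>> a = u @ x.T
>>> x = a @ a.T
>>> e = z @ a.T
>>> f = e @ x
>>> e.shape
(19, 19, 13)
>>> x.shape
(13, 13)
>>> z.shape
(19, 19, 19)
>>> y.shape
(11, 7)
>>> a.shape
(13, 19)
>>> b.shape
(19, 19)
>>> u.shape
(13, 13)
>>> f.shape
(19, 19, 13)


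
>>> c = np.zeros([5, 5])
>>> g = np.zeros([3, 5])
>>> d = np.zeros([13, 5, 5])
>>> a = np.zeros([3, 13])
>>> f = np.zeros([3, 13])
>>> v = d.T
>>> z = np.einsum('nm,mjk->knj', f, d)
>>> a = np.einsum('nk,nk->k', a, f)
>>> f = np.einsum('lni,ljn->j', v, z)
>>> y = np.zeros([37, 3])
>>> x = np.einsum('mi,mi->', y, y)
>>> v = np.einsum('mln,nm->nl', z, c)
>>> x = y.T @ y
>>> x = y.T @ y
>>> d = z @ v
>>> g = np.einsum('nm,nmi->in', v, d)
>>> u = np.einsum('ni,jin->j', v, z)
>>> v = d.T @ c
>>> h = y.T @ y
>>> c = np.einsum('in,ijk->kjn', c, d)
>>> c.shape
(3, 3, 5)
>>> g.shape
(3, 5)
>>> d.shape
(5, 3, 3)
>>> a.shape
(13,)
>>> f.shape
(3,)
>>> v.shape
(3, 3, 5)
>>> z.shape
(5, 3, 5)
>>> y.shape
(37, 3)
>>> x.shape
(3, 3)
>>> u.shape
(5,)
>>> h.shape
(3, 3)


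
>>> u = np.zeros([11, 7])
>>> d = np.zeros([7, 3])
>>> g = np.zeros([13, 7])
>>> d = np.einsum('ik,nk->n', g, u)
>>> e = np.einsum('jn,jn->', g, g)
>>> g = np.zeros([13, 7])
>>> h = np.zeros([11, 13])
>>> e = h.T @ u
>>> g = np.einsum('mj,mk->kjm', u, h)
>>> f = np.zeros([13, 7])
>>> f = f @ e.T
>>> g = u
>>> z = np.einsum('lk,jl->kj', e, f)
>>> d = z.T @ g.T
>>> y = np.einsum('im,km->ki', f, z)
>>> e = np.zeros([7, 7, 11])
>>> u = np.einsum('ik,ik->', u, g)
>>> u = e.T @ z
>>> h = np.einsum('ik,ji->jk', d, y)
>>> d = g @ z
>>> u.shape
(11, 7, 13)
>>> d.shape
(11, 13)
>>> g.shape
(11, 7)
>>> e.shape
(7, 7, 11)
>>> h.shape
(7, 11)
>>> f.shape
(13, 13)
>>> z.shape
(7, 13)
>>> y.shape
(7, 13)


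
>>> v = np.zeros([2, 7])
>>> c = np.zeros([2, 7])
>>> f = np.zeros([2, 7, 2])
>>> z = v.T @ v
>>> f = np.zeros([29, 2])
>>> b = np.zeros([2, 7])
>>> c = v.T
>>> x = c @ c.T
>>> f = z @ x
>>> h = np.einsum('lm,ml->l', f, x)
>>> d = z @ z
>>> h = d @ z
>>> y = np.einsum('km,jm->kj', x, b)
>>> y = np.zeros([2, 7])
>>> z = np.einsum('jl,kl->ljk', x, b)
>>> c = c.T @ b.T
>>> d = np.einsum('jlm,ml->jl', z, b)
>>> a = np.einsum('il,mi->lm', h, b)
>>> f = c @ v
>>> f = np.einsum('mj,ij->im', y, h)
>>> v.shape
(2, 7)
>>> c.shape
(2, 2)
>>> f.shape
(7, 2)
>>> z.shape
(7, 7, 2)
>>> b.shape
(2, 7)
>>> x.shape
(7, 7)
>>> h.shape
(7, 7)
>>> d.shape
(7, 7)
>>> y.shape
(2, 7)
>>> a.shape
(7, 2)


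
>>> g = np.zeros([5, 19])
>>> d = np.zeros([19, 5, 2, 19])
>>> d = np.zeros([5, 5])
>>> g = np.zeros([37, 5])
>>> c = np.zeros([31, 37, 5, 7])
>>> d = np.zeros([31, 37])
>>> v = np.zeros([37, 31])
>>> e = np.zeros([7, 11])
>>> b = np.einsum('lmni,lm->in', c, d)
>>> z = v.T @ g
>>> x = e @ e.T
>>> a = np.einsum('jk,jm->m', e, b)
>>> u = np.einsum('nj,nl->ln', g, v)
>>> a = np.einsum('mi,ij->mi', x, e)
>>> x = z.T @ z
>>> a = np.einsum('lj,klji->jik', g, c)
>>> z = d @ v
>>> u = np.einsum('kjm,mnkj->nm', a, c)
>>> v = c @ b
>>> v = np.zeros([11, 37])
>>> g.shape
(37, 5)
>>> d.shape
(31, 37)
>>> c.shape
(31, 37, 5, 7)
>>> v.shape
(11, 37)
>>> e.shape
(7, 11)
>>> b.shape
(7, 5)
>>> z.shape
(31, 31)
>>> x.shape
(5, 5)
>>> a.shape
(5, 7, 31)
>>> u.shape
(37, 31)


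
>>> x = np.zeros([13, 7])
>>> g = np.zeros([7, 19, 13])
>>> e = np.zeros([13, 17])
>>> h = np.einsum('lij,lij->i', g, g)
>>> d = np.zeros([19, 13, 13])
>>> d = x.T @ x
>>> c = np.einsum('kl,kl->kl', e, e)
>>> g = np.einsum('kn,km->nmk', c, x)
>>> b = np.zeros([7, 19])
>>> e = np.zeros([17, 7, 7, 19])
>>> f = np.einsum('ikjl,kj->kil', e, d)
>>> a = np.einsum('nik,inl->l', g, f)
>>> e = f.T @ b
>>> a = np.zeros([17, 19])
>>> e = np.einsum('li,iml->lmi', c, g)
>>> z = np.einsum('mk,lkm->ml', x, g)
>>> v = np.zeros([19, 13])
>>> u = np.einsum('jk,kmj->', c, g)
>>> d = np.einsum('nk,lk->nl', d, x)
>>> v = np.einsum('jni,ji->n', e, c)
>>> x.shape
(13, 7)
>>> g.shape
(17, 7, 13)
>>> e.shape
(13, 7, 17)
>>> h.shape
(19,)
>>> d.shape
(7, 13)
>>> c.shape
(13, 17)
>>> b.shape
(7, 19)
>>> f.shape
(7, 17, 19)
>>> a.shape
(17, 19)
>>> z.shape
(13, 17)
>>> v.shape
(7,)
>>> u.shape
()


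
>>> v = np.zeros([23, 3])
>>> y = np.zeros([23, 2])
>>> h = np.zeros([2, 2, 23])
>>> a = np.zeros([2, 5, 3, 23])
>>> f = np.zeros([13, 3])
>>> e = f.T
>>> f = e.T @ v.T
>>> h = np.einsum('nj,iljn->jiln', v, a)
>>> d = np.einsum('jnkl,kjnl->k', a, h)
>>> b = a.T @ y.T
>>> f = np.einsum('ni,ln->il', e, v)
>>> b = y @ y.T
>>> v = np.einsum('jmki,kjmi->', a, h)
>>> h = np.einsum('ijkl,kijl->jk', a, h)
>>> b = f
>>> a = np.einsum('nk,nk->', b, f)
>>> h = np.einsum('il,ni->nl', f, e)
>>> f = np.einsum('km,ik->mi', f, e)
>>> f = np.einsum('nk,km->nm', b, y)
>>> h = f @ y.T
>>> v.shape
()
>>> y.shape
(23, 2)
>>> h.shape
(13, 23)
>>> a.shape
()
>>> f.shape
(13, 2)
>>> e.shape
(3, 13)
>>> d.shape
(3,)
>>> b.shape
(13, 23)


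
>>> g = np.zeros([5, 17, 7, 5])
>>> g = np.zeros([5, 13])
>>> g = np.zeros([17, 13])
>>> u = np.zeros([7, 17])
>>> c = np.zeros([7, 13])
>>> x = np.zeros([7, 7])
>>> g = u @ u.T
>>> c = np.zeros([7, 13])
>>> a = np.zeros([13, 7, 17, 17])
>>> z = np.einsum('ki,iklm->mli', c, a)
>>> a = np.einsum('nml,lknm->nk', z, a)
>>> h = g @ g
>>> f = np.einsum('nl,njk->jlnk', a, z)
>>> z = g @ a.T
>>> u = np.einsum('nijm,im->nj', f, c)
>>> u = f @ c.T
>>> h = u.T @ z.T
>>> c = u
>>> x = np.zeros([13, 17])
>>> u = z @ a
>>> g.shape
(7, 7)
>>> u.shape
(7, 7)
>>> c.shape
(17, 7, 17, 7)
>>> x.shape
(13, 17)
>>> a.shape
(17, 7)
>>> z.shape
(7, 17)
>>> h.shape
(7, 17, 7, 7)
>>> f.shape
(17, 7, 17, 13)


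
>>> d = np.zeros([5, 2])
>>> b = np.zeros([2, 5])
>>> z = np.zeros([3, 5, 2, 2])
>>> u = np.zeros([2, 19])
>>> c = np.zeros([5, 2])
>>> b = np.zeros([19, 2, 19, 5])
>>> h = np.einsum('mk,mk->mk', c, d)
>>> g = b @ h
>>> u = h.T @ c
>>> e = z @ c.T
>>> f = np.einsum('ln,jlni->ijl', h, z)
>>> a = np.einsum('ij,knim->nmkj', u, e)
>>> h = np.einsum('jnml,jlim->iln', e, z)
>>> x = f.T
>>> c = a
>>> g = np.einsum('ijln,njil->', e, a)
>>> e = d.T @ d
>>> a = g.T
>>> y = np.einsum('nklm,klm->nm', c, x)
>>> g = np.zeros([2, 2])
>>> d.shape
(5, 2)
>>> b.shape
(19, 2, 19, 5)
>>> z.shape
(3, 5, 2, 2)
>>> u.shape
(2, 2)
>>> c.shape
(5, 5, 3, 2)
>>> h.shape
(2, 5, 5)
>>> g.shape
(2, 2)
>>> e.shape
(2, 2)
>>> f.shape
(2, 3, 5)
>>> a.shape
()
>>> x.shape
(5, 3, 2)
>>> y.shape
(5, 2)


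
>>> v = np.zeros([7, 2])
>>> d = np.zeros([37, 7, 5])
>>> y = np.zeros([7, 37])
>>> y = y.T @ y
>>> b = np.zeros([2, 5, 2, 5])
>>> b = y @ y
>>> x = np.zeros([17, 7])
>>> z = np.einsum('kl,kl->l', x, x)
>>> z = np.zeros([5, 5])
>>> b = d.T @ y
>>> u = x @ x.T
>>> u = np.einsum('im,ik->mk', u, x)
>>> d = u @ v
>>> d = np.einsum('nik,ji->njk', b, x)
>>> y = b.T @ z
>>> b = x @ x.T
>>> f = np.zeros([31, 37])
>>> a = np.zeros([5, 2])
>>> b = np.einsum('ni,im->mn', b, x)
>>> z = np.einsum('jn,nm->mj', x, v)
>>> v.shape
(7, 2)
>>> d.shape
(5, 17, 37)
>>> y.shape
(37, 7, 5)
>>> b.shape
(7, 17)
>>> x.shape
(17, 7)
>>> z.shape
(2, 17)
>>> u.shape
(17, 7)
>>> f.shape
(31, 37)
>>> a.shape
(5, 2)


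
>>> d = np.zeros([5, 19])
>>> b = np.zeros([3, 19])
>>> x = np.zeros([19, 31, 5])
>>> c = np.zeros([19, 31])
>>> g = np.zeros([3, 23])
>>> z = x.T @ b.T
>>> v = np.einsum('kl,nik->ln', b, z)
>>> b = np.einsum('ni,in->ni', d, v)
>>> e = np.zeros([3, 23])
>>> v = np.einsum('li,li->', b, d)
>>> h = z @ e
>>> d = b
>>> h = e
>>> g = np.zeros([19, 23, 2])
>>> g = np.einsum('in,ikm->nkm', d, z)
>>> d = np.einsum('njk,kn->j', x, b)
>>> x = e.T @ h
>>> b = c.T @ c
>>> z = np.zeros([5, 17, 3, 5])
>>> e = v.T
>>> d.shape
(31,)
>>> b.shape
(31, 31)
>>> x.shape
(23, 23)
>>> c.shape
(19, 31)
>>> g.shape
(19, 31, 3)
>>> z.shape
(5, 17, 3, 5)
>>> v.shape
()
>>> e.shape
()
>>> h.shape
(3, 23)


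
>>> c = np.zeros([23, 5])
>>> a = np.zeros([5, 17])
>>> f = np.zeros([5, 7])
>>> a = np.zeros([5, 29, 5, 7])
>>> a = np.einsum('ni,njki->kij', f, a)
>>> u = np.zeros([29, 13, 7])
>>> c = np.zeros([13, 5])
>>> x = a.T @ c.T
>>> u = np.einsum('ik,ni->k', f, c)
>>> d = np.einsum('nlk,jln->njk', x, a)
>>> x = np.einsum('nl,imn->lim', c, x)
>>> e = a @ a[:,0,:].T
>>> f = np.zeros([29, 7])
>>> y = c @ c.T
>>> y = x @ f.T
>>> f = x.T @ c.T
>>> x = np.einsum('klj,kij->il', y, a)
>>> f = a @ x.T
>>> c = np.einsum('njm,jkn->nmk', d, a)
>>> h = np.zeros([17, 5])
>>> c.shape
(29, 13, 7)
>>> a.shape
(5, 7, 29)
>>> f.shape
(5, 7, 7)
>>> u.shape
(7,)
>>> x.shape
(7, 29)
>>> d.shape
(29, 5, 13)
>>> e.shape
(5, 7, 5)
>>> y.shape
(5, 29, 29)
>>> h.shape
(17, 5)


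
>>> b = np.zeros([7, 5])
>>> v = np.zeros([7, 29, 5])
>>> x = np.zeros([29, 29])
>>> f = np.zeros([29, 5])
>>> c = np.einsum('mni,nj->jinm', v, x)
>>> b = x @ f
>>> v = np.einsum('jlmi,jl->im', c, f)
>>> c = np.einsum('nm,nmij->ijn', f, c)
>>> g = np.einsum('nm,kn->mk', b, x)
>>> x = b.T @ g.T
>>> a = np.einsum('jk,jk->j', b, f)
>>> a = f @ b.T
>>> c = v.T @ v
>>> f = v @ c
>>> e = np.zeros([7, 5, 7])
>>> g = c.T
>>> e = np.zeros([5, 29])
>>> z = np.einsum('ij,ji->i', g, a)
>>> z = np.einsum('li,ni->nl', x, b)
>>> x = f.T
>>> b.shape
(29, 5)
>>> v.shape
(7, 29)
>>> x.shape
(29, 7)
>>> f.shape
(7, 29)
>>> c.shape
(29, 29)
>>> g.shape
(29, 29)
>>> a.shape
(29, 29)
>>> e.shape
(5, 29)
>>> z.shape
(29, 5)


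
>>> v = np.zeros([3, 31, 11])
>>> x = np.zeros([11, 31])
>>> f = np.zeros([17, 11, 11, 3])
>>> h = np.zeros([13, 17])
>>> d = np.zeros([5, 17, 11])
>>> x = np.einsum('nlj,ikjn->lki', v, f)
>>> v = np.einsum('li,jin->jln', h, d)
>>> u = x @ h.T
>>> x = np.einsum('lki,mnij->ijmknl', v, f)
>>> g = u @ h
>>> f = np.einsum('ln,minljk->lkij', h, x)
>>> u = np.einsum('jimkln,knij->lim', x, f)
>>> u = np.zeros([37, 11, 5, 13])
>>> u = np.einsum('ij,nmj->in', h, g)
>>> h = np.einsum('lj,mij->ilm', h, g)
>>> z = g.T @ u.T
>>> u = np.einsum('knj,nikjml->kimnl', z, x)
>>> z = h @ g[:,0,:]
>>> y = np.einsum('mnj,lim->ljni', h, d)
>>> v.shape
(5, 13, 11)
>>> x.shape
(11, 3, 17, 13, 11, 5)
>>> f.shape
(13, 5, 3, 11)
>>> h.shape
(11, 13, 31)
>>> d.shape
(5, 17, 11)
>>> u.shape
(17, 3, 11, 11, 5)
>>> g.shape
(31, 11, 17)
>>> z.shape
(11, 13, 17)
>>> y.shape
(5, 31, 13, 17)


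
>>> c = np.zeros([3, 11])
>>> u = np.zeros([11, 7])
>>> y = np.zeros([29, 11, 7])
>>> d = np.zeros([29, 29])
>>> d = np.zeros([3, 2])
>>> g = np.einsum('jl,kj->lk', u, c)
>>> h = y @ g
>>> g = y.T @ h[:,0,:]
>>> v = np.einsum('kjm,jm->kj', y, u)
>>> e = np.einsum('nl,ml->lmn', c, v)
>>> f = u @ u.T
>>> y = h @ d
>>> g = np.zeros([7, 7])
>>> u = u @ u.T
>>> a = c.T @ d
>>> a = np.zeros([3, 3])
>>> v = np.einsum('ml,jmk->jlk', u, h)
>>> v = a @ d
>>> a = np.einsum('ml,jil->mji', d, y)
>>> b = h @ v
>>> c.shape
(3, 11)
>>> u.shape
(11, 11)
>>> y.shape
(29, 11, 2)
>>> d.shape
(3, 2)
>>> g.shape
(7, 7)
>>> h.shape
(29, 11, 3)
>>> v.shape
(3, 2)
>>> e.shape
(11, 29, 3)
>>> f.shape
(11, 11)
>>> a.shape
(3, 29, 11)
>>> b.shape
(29, 11, 2)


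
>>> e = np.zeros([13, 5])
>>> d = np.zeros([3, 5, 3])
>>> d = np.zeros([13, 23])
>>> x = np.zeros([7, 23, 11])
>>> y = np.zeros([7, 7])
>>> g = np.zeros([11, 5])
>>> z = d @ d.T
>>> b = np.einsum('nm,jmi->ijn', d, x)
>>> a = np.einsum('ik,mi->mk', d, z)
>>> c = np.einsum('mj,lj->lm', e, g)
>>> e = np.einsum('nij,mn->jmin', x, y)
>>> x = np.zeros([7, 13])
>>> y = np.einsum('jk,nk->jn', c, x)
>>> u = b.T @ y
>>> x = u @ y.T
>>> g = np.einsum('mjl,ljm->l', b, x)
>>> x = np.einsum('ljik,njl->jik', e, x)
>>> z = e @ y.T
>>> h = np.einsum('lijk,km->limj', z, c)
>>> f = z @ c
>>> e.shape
(11, 7, 23, 7)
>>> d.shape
(13, 23)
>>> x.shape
(7, 23, 7)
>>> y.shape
(11, 7)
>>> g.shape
(13,)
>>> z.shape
(11, 7, 23, 11)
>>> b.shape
(11, 7, 13)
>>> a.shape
(13, 23)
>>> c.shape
(11, 13)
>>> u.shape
(13, 7, 7)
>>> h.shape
(11, 7, 13, 23)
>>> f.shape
(11, 7, 23, 13)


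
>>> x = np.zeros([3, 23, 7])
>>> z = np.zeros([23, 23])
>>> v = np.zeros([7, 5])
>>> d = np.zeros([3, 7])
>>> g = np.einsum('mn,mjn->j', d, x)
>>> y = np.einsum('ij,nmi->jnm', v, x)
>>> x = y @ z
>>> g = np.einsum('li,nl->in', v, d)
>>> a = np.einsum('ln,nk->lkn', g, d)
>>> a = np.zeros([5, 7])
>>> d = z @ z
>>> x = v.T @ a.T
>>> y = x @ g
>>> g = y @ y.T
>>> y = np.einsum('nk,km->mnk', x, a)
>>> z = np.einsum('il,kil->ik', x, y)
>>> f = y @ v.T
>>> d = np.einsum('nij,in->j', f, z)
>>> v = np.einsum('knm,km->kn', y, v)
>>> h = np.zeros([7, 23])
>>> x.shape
(5, 5)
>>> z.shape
(5, 7)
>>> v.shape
(7, 5)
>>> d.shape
(7,)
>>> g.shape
(5, 5)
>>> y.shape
(7, 5, 5)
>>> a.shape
(5, 7)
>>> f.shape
(7, 5, 7)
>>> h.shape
(7, 23)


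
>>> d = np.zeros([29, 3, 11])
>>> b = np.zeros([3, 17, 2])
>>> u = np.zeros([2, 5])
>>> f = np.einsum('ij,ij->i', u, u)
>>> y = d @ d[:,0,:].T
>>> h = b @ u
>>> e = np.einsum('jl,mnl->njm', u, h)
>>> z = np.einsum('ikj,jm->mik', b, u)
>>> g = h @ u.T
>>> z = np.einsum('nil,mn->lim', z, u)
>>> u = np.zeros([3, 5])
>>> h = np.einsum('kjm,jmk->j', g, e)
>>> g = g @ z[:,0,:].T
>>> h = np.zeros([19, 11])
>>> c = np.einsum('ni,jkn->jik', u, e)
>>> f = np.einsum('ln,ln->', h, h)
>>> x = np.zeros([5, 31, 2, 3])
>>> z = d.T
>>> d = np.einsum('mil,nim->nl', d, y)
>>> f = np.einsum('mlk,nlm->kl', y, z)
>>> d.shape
(29, 11)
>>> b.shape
(3, 17, 2)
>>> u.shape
(3, 5)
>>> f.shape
(29, 3)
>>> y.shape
(29, 3, 29)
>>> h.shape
(19, 11)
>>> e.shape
(17, 2, 3)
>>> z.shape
(11, 3, 29)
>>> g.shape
(3, 17, 17)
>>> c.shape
(17, 5, 2)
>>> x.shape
(5, 31, 2, 3)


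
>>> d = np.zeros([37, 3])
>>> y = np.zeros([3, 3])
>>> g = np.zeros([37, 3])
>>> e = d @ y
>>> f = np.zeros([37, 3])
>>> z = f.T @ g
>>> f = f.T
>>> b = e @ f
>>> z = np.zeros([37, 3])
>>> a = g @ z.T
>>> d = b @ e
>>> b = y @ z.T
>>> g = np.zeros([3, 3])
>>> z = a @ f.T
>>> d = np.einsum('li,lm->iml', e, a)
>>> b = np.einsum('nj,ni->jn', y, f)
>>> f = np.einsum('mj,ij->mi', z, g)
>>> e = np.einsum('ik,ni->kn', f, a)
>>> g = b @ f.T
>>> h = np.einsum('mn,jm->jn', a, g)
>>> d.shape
(3, 37, 37)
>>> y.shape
(3, 3)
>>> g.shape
(3, 37)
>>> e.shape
(3, 37)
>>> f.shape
(37, 3)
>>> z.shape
(37, 3)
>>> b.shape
(3, 3)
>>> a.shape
(37, 37)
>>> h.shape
(3, 37)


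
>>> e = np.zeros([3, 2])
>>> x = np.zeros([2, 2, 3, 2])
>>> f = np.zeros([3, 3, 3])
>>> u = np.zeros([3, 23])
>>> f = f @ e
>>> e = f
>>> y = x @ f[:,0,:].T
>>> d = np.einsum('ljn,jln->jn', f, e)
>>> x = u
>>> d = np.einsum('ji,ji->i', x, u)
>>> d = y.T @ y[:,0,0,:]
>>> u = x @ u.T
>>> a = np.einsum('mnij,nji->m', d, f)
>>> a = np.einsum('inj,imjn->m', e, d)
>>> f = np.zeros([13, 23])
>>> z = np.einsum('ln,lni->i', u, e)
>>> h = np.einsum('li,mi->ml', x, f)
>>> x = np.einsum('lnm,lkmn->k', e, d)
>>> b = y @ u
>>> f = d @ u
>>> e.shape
(3, 3, 2)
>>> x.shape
(3,)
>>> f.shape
(3, 3, 2, 3)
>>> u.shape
(3, 3)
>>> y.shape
(2, 2, 3, 3)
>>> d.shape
(3, 3, 2, 3)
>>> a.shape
(3,)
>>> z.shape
(2,)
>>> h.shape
(13, 3)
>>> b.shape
(2, 2, 3, 3)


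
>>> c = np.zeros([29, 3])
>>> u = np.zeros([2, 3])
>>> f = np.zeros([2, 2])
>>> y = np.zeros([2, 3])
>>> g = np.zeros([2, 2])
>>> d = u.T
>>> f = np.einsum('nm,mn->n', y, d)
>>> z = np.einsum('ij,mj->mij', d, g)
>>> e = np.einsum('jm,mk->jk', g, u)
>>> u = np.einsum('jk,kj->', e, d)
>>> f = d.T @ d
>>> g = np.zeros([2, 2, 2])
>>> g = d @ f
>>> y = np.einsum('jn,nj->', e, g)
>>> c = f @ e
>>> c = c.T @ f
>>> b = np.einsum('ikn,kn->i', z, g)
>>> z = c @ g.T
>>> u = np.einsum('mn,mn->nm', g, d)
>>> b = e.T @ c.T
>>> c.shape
(3, 2)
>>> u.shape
(2, 3)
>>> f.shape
(2, 2)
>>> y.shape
()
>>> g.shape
(3, 2)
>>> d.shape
(3, 2)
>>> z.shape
(3, 3)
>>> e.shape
(2, 3)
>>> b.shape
(3, 3)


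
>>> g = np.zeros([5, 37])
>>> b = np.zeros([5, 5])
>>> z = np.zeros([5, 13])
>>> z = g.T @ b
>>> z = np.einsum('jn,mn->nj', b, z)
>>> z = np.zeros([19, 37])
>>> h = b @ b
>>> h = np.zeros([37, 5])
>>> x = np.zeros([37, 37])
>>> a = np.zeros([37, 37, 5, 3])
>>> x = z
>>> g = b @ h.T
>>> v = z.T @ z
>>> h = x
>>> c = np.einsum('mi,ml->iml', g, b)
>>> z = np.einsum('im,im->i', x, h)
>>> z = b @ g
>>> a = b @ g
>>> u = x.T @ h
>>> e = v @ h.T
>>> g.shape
(5, 37)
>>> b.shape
(5, 5)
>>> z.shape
(5, 37)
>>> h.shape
(19, 37)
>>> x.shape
(19, 37)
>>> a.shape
(5, 37)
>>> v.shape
(37, 37)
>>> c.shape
(37, 5, 5)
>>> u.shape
(37, 37)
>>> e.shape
(37, 19)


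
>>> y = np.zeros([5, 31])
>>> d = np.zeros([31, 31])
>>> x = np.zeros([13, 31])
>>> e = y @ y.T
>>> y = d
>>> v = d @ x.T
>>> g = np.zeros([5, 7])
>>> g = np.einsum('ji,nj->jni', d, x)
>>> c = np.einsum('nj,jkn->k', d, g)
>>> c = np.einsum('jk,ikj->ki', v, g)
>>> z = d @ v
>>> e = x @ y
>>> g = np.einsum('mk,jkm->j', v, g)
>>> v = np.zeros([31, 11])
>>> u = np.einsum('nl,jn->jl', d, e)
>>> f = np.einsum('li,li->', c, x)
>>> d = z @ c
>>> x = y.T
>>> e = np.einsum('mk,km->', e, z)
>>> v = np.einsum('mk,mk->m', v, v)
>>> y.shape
(31, 31)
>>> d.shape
(31, 31)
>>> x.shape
(31, 31)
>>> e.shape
()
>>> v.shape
(31,)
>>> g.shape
(31,)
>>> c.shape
(13, 31)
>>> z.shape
(31, 13)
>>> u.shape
(13, 31)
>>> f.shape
()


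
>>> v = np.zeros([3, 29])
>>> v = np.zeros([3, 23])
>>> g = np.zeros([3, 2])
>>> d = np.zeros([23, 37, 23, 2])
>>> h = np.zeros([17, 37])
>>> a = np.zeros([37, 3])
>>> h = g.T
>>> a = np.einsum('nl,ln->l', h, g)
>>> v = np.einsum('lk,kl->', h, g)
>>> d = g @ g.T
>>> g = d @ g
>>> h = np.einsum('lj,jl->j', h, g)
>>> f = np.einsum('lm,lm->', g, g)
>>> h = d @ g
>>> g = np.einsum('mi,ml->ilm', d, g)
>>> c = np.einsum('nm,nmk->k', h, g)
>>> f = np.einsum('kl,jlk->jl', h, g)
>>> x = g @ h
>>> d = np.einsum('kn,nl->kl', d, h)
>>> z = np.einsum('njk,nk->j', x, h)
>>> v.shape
()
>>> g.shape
(3, 2, 3)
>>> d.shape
(3, 2)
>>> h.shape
(3, 2)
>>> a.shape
(3,)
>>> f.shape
(3, 2)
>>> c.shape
(3,)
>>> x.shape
(3, 2, 2)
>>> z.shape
(2,)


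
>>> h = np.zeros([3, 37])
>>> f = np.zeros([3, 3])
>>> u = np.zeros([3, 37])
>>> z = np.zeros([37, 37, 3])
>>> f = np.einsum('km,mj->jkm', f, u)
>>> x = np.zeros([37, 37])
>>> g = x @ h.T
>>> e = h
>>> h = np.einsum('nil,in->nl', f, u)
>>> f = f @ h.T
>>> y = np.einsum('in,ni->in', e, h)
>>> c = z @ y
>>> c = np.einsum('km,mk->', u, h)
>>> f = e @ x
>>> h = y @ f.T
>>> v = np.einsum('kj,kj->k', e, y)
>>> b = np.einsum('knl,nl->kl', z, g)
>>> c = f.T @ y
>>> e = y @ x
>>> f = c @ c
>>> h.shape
(3, 3)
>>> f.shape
(37, 37)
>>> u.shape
(3, 37)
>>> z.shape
(37, 37, 3)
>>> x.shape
(37, 37)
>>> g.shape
(37, 3)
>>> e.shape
(3, 37)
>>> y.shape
(3, 37)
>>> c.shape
(37, 37)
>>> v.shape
(3,)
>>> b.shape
(37, 3)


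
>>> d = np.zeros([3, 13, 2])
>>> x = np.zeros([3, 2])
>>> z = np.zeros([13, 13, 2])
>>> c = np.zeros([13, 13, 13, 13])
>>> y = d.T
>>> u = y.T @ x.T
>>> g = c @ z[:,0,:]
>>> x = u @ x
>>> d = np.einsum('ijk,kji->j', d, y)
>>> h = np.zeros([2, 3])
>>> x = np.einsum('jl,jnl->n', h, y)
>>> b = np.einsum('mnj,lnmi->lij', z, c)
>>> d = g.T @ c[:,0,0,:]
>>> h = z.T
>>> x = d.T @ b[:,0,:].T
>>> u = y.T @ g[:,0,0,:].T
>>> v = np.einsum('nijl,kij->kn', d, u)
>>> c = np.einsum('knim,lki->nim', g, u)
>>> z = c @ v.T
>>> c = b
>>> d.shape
(2, 13, 13, 13)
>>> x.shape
(13, 13, 13, 13)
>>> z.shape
(13, 13, 3)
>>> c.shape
(13, 13, 2)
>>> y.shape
(2, 13, 3)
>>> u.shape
(3, 13, 13)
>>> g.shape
(13, 13, 13, 2)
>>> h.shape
(2, 13, 13)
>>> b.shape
(13, 13, 2)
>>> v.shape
(3, 2)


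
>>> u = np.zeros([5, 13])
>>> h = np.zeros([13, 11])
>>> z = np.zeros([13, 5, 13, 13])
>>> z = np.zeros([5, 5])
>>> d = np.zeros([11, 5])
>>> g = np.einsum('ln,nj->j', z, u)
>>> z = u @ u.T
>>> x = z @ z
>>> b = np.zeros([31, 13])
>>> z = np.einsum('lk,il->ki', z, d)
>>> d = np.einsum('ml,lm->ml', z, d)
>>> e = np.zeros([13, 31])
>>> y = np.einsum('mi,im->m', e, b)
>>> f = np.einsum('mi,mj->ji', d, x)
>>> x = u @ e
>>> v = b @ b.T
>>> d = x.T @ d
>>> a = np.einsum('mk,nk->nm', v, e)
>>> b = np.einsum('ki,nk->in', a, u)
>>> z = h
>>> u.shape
(5, 13)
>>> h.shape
(13, 11)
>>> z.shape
(13, 11)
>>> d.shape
(31, 11)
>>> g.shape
(13,)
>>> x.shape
(5, 31)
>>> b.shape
(31, 5)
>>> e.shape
(13, 31)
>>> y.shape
(13,)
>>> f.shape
(5, 11)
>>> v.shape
(31, 31)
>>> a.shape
(13, 31)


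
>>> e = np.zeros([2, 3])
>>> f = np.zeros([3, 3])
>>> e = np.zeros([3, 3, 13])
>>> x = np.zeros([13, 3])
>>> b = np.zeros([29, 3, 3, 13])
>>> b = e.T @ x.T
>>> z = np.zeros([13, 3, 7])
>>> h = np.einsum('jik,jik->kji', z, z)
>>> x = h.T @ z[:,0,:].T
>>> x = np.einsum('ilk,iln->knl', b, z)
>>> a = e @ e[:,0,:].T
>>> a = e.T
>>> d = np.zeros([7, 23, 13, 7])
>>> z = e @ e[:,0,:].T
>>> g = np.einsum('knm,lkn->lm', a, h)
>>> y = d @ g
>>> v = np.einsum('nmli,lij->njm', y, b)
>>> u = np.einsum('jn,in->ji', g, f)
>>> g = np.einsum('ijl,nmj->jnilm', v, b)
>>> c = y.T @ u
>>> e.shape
(3, 3, 13)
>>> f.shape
(3, 3)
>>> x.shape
(13, 7, 3)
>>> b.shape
(13, 3, 13)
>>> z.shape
(3, 3, 3)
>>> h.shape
(7, 13, 3)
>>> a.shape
(13, 3, 3)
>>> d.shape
(7, 23, 13, 7)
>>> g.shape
(13, 13, 7, 23, 3)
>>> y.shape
(7, 23, 13, 3)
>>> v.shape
(7, 13, 23)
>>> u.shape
(7, 3)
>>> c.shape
(3, 13, 23, 3)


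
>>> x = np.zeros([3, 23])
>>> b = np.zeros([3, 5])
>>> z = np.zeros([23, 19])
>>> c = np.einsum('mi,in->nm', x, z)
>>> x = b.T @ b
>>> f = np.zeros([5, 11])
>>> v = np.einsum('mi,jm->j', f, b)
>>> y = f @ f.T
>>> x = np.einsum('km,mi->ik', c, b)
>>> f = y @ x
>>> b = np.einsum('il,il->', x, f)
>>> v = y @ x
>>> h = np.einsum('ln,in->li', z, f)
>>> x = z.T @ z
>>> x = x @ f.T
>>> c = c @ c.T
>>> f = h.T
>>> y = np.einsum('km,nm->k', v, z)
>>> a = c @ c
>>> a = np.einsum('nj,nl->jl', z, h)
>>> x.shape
(19, 5)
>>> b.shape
()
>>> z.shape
(23, 19)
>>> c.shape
(19, 19)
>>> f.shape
(5, 23)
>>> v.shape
(5, 19)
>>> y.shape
(5,)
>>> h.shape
(23, 5)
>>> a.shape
(19, 5)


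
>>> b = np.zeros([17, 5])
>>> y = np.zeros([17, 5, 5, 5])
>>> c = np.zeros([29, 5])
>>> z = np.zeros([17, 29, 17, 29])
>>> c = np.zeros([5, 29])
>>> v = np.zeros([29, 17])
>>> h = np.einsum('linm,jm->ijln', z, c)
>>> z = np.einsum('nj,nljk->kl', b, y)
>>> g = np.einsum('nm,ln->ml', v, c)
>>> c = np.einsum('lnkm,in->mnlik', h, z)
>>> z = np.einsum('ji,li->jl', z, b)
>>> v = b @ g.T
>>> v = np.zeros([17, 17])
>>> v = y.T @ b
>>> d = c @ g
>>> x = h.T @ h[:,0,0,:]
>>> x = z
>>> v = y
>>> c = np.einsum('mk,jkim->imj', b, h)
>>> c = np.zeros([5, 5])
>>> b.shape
(17, 5)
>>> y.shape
(17, 5, 5, 5)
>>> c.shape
(5, 5)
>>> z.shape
(5, 17)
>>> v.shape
(17, 5, 5, 5)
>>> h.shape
(29, 5, 17, 17)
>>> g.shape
(17, 5)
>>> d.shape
(17, 5, 29, 5, 5)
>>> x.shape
(5, 17)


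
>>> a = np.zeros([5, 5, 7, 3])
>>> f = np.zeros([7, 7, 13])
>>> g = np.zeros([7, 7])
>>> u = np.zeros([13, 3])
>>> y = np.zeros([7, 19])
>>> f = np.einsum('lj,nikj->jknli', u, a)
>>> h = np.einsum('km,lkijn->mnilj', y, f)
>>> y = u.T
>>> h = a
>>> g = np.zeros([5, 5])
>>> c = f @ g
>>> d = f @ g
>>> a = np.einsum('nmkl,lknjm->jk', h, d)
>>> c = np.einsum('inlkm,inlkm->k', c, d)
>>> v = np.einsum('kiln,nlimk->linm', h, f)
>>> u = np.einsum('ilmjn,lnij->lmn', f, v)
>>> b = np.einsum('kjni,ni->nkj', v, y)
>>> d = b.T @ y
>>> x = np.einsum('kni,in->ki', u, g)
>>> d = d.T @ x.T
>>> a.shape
(13, 7)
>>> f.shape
(3, 7, 5, 13, 5)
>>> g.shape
(5, 5)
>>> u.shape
(7, 5, 5)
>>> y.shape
(3, 13)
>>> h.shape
(5, 5, 7, 3)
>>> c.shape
(13,)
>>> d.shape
(13, 7, 7)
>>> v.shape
(7, 5, 3, 13)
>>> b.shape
(3, 7, 5)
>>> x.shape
(7, 5)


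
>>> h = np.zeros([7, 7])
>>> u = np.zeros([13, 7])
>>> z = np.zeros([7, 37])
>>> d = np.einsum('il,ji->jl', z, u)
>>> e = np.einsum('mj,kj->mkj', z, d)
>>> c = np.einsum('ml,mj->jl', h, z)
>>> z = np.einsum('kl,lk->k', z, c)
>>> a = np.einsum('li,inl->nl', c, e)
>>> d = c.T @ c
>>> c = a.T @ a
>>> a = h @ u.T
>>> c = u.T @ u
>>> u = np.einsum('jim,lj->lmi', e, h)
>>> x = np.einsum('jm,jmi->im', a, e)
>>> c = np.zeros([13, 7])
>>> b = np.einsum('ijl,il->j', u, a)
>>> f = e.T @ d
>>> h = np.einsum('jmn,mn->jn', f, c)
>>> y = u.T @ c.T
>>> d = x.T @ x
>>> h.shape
(37, 7)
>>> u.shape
(7, 37, 13)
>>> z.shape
(7,)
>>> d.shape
(13, 13)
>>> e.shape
(7, 13, 37)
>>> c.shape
(13, 7)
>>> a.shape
(7, 13)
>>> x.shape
(37, 13)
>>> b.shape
(37,)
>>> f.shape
(37, 13, 7)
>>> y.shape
(13, 37, 13)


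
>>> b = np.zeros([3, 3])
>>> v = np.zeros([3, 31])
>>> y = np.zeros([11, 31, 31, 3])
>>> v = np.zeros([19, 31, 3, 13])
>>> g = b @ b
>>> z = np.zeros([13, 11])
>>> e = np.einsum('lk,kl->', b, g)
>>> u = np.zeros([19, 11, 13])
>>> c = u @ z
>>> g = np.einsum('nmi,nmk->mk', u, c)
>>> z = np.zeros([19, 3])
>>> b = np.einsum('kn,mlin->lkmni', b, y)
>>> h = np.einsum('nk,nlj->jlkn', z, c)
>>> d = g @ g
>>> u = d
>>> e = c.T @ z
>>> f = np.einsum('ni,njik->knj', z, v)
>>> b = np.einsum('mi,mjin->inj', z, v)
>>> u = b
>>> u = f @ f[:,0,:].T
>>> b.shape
(3, 13, 31)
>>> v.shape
(19, 31, 3, 13)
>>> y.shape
(11, 31, 31, 3)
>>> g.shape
(11, 11)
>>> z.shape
(19, 3)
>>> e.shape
(11, 11, 3)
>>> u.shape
(13, 19, 13)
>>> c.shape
(19, 11, 11)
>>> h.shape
(11, 11, 3, 19)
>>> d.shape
(11, 11)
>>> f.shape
(13, 19, 31)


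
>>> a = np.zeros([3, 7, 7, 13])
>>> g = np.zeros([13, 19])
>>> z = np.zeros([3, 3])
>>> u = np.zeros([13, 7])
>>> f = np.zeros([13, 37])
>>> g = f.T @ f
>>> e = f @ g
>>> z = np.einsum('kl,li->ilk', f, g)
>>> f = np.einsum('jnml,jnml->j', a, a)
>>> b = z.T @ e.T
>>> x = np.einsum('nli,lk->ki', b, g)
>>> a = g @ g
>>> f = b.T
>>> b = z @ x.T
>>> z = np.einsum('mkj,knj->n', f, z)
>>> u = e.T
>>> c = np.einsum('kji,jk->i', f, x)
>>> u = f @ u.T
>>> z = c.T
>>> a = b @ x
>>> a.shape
(37, 37, 13)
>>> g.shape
(37, 37)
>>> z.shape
(13,)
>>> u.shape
(13, 37, 37)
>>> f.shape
(13, 37, 13)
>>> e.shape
(13, 37)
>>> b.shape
(37, 37, 37)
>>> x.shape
(37, 13)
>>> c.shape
(13,)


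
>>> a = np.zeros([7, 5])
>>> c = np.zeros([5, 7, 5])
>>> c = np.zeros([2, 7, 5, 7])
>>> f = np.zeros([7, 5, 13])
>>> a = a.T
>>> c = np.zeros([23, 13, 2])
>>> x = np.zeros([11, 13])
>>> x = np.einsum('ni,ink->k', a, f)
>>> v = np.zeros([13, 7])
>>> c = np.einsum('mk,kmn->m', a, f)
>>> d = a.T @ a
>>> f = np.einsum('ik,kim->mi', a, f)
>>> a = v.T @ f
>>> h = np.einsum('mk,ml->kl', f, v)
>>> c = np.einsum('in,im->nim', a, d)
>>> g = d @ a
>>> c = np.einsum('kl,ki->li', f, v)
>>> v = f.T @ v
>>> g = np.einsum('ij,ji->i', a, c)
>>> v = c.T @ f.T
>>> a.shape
(7, 5)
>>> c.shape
(5, 7)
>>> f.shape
(13, 5)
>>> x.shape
(13,)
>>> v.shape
(7, 13)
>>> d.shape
(7, 7)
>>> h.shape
(5, 7)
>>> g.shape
(7,)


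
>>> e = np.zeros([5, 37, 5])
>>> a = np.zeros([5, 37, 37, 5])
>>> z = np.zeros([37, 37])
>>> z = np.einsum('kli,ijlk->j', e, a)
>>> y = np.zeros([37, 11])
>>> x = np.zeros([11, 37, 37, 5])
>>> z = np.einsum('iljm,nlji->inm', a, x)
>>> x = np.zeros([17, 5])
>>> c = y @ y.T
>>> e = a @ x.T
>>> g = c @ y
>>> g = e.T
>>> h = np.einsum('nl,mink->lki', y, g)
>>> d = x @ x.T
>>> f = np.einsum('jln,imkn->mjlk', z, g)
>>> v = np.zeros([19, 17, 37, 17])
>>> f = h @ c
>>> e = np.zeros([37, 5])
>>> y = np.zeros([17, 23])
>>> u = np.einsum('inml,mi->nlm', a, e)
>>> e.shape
(37, 5)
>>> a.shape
(5, 37, 37, 5)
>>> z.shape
(5, 11, 5)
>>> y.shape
(17, 23)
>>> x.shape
(17, 5)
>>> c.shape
(37, 37)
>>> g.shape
(17, 37, 37, 5)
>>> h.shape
(11, 5, 37)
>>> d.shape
(17, 17)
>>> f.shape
(11, 5, 37)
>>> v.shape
(19, 17, 37, 17)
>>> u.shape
(37, 5, 37)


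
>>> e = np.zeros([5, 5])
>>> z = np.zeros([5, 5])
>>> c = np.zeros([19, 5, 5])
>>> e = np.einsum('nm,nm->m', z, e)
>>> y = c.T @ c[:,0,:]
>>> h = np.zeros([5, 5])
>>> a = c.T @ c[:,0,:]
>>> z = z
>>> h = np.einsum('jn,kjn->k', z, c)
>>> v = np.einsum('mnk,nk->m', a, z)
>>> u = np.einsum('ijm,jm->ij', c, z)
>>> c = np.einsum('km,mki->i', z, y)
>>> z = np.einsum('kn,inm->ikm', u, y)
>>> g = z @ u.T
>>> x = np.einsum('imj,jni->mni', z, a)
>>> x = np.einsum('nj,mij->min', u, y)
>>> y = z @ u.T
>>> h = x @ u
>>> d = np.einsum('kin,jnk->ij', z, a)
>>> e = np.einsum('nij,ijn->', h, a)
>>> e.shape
()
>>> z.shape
(5, 19, 5)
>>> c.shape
(5,)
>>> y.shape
(5, 19, 19)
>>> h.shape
(5, 5, 5)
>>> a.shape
(5, 5, 5)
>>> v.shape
(5,)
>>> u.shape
(19, 5)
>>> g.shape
(5, 19, 19)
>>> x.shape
(5, 5, 19)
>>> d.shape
(19, 5)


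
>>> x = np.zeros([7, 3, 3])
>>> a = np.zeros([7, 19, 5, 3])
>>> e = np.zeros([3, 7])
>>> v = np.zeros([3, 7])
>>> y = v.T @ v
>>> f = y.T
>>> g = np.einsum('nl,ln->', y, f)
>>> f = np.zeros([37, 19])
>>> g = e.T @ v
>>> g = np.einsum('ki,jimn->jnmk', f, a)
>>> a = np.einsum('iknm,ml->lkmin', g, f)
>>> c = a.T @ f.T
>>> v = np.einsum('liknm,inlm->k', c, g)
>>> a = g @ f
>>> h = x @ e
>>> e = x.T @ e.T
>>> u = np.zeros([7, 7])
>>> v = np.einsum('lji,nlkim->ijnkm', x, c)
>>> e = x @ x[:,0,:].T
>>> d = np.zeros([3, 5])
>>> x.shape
(7, 3, 3)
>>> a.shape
(7, 3, 5, 19)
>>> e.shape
(7, 3, 7)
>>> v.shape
(3, 3, 5, 37, 37)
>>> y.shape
(7, 7)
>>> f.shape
(37, 19)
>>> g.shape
(7, 3, 5, 37)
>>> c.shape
(5, 7, 37, 3, 37)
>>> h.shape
(7, 3, 7)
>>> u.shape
(7, 7)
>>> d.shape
(3, 5)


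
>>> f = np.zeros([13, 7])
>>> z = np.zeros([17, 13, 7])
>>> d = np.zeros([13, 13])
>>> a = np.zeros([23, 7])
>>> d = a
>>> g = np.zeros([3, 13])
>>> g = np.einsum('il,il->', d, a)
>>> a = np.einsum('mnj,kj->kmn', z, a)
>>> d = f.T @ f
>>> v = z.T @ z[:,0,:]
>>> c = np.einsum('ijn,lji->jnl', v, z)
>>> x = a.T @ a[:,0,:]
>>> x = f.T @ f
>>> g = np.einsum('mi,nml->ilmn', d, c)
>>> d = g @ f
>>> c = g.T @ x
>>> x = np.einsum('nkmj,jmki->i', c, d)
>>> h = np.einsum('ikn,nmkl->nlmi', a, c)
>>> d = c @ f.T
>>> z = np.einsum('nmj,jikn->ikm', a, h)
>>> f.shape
(13, 7)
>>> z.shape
(7, 7, 17)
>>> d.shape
(13, 7, 17, 13)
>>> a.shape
(23, 17, 13)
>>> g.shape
(7, 17, 7, 13)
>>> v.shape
(7, 13, 7)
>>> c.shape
(13, 7, 17, 7)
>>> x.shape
(7,)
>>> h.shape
(13, 7, 7, 23)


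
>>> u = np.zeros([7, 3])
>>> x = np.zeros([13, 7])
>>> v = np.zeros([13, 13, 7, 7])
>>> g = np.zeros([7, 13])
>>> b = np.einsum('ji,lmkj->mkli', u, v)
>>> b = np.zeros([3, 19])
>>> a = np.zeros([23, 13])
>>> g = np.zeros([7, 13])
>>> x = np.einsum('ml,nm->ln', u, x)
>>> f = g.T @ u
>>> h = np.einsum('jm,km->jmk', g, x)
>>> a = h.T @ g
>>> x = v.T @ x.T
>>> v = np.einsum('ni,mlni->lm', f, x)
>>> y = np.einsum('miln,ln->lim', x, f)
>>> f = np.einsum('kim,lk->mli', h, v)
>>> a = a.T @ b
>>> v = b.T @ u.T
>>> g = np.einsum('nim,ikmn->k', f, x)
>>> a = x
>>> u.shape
(7, 3)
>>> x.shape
(7, 7, 13, 3)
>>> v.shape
(19, 7)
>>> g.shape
(7,)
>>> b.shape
(3, 19)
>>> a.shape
(7, 7, 13, 3)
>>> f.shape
(3, 7, 13)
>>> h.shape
(7, 13, 3)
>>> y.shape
(13, 7, 7)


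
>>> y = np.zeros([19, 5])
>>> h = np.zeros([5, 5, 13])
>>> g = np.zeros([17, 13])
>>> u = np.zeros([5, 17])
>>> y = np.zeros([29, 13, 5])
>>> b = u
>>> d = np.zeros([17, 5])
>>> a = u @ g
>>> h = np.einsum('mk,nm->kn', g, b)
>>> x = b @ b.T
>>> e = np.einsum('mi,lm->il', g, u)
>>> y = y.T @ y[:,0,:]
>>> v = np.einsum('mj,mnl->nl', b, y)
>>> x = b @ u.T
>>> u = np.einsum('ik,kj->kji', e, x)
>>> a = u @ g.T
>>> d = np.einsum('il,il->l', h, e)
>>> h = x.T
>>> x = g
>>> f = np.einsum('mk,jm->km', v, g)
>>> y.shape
(5, 13, 5)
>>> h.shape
(5, 5)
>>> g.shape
(17, 13)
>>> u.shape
(5, 5, 13)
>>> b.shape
(5, 17)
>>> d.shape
(5,)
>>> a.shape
(5, 5, 17)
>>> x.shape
(17, 13)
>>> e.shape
(13, 5)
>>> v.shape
(13, 5)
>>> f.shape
(5, 13)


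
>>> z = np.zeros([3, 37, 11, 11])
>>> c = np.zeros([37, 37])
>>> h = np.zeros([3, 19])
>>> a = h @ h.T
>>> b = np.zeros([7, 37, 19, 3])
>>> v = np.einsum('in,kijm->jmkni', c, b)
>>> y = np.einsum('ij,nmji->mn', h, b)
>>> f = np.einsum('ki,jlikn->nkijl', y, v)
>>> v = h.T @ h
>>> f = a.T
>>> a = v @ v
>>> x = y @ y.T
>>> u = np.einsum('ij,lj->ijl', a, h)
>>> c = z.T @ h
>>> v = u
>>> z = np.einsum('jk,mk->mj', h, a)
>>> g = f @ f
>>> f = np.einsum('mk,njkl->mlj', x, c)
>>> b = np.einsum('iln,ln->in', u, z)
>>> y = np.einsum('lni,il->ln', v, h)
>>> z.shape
(19, 3)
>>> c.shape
(11, 11, 37, 19)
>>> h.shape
(3, 19)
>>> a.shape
(19, 19)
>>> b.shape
(19, 3)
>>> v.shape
(19, 19, 3)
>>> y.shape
(19, 19)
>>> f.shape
(37, 19, 11)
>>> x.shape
(37, 37)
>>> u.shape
(19, 19, 3)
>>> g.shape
(3, 3)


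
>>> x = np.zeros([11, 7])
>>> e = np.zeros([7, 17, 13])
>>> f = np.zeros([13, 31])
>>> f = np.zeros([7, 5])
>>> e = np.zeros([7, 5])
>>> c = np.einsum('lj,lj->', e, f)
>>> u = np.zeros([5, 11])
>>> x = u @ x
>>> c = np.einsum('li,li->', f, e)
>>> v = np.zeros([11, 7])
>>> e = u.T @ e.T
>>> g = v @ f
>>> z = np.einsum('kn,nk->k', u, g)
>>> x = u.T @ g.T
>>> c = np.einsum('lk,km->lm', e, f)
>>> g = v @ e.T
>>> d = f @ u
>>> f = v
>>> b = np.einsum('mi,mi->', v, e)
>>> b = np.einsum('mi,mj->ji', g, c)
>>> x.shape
(11, 11)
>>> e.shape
(11, 7)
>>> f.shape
(11, 7)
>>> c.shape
(11, 5)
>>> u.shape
(5, 11)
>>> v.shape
(11, 7)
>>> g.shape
(11, 11)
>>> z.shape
(5,)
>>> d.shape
(7, 11)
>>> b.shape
(5, 11)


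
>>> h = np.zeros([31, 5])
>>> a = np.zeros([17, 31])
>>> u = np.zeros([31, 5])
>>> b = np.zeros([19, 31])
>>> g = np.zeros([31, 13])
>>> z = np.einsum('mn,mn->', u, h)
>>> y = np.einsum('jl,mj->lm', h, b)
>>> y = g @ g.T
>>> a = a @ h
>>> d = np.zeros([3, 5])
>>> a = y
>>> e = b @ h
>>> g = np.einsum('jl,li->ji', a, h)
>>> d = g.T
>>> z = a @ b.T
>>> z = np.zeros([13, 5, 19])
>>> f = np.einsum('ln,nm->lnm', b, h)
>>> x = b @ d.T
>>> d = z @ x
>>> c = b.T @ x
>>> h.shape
(31, 5)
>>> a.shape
(31, 31)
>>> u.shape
(31, 5)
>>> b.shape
(19, 31)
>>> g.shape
(31, 5)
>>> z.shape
(13, 5, 19)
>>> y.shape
(31, 31)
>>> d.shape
(13, 5, 5)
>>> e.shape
(19, 5)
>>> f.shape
(19, 31, 5)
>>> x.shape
(19, 5)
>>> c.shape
(31, 5)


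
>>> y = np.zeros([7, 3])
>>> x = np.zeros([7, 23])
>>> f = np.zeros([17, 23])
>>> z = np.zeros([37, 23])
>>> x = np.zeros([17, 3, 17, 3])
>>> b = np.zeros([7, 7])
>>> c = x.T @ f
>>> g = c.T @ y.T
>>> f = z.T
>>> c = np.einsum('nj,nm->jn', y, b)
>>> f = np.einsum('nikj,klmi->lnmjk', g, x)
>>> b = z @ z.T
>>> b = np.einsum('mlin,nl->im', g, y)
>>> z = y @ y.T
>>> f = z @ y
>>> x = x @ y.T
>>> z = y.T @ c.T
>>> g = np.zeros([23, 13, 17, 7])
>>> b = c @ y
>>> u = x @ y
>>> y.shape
(7, 3)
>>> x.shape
(17, 3, 17, 7)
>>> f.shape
(7, 3)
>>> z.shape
(3, 3)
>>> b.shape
(3, 3)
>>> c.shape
(3, 7)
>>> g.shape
(23, 13, 17, 7)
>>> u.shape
(17, 3, 17, 3)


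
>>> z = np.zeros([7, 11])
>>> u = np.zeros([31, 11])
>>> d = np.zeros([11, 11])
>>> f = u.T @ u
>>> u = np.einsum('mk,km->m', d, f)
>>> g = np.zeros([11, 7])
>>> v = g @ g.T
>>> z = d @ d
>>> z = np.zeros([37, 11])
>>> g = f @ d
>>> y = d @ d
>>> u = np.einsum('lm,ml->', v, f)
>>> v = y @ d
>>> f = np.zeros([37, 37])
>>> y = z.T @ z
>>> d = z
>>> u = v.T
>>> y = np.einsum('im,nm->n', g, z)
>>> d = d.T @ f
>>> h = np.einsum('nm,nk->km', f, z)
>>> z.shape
(37, 11)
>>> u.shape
(11, 11)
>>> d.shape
(11, 37)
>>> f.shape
(37, 37)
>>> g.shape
(11, 11)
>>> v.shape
(11, 11)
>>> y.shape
(37,)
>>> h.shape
(11, 37)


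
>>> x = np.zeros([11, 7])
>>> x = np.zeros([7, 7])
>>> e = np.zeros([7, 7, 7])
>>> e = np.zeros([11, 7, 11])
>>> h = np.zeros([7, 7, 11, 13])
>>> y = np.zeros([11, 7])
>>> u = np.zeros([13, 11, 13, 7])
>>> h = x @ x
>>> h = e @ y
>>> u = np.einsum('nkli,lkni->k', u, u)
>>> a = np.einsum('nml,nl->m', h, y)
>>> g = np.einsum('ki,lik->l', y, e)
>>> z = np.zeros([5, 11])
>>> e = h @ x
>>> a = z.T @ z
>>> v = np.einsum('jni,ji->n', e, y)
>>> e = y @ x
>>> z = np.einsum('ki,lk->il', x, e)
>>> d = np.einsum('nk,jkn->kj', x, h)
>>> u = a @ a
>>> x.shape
(7, 7)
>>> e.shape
(11, 7)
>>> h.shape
(11, 7, 7)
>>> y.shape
(11, 7)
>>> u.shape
(11, 11)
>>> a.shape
(11, 11)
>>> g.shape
(11,)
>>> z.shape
(7, 11)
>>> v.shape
(7,)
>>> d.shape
(7, 11)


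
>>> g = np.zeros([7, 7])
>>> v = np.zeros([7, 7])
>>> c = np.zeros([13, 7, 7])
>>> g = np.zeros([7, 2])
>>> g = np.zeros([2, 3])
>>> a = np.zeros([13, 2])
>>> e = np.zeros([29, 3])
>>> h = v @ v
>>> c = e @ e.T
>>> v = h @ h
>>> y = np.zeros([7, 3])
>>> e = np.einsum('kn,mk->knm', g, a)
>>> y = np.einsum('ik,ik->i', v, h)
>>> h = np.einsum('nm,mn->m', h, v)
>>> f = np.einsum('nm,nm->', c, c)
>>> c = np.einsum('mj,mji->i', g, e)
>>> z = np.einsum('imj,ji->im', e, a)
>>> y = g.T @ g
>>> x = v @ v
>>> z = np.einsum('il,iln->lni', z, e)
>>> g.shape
(2, 3)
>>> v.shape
(7, 7)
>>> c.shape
(13,)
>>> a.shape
(13, 2)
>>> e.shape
(2, 3, 13)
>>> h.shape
(7,)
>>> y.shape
(3, 3)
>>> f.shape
()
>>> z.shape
(3, 13, 2)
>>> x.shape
(7, 7)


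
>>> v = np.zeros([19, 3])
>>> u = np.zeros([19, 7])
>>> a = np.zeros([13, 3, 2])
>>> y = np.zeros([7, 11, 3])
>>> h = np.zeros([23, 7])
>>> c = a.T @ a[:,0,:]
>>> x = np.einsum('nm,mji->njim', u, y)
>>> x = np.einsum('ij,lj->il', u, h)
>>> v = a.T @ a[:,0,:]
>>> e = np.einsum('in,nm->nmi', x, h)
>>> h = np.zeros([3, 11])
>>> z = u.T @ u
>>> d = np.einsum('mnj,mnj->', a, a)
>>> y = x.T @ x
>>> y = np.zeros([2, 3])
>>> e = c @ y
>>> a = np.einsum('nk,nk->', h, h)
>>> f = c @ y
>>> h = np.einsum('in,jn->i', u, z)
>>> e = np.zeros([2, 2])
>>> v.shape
(2, 3, 2)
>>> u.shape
(19, 7)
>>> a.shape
()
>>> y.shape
(2, 3)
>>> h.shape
(19,)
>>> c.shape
(2, 3, 2)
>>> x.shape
(19, 23)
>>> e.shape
(2, 2)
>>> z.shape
(7, 7)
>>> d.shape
()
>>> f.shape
(2, 3, 3)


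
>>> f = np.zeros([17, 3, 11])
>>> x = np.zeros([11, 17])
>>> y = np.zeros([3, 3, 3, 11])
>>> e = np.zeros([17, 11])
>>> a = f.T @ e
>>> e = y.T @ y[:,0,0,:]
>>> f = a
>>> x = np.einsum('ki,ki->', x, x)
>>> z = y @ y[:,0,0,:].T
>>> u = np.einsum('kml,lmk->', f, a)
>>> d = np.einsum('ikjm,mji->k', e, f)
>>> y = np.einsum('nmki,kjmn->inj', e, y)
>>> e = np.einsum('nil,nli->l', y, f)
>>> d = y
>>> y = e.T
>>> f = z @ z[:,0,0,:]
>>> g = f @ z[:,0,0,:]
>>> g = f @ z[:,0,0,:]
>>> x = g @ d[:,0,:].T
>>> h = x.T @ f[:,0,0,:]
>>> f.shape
(3, 3, 3, 3)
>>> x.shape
(3, 3, 3, 11)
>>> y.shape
(3,)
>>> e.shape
(3,)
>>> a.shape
(11, 3, 11)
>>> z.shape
(3, 3, 3, 3)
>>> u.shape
()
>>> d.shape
(11, 11, 3)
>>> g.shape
(3, 3, 3, 3)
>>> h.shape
(11, 3, 3, 3)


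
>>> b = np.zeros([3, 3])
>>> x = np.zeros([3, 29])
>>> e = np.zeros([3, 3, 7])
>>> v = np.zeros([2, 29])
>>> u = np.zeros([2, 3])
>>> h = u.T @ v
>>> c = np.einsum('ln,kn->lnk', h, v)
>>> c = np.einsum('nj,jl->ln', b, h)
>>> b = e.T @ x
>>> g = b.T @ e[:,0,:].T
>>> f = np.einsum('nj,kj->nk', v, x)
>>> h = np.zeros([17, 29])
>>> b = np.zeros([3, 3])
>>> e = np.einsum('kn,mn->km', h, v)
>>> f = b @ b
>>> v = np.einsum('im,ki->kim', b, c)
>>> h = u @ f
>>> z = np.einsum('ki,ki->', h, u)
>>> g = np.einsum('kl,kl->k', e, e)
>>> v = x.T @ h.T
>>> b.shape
(3, 3)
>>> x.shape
(3, 29)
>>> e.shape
(17, 2)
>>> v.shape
(29, 2)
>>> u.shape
(2, 3)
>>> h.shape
(2, 3)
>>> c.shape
(29, 3)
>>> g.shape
(17,)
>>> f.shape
(3, 3)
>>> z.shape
()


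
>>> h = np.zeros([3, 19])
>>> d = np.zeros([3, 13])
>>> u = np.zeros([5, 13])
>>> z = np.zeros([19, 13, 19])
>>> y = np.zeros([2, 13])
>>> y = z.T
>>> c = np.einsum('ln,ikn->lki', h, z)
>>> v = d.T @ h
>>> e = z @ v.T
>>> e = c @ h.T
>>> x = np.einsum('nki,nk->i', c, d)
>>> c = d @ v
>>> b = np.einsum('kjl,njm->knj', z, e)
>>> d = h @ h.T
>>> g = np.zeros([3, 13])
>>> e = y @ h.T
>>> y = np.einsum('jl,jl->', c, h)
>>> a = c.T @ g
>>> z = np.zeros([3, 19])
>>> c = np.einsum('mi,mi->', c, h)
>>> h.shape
(3, 19)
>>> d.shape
(3, 3)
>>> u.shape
(5, 13)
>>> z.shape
(3, 19)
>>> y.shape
()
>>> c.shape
()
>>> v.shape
(13, 19)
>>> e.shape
(19, 13, 3)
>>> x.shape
(19,)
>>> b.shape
(19, 3, 13)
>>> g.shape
(3, 13)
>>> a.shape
(19, 13)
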